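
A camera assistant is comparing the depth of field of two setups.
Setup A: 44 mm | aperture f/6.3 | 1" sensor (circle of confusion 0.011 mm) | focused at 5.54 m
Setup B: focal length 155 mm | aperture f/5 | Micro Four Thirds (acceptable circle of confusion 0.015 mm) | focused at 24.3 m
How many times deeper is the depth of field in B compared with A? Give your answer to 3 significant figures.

1.62

Setup A: H = 44²/(6.3×0.011) + 44 ≈ 27980.5 mm; DoF = Df − Dn = 6896.8 − 4629.3 ≈ 2267.5 mm.
Setup B: H = 155²/(5×0.015) + 155 ≈ 320488.3 mm; DoF = Df − Dn = 26280.9 − 22596.8 ≈ 3684.1 mm.
Ratio = 3684.1 / 2267.5 ≈ 1.62.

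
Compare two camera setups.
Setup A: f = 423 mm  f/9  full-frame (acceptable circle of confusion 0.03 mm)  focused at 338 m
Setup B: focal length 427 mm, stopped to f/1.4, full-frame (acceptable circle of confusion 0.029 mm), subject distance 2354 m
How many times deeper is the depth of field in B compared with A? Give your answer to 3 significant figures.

Setup A: H = 423²/(9×0.03) + 423 ≈ 663123.0 mm; DoF = Df − Dn = 688947 − 223931 ≈ 465016 mm.
Setup B: H = 427²/(1.4×0.029) + 427 ≈ 4491289.1 mm; DoF = Df − Dn = 4946214 − 1544538 ≈ 3401676 mm.
Ratio = 3401676 / 465016 ≈ 7.32.

7.32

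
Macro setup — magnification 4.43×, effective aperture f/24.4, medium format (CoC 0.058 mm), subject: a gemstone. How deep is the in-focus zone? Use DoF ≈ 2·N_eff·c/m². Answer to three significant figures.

0.144 mm

At magnification m, DoF ≈ 2·N_eff·c/m² = 2 × 24.4 × 0.058 / 4.43² = 2.83 / 19.62 ≈ 0.144 mm.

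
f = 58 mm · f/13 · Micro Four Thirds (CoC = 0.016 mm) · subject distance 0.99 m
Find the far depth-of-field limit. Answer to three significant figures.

Hyperfocal distance H = f²/(N·c) + f = 58²/(13 × 0.016) + 58 = 3364/0.208 + 58 ≈ 16231.1 mm ≈ 16.23 m.
Far limit Df = s·(H − f)/(H − s) = 990 × (16231.1 − 58) / (16231.1 − 990) = 990 × 16173.1 / 15241.1 ≈ 1050.5 mm ≈ 1.05 m.

1.05 m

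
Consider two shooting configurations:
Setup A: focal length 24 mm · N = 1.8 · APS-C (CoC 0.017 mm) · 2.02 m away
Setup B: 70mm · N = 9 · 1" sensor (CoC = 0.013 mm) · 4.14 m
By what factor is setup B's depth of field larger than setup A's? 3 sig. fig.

Setup A: H = 24²/(1.8×0.017) + 24 ≈ 18847.5 mm; DoF = Df − Dn = 2259.60 − 1826.34 ≈ 433.26 mm.
Setup B: H = 70²/(9×0.013) + 70 ≈ 41950.3 mm; DoF = Df − Dn = 4585.64 − 3773.30 ≈ 812.34 mm.
Ratio = 812.34 / 433.26 ≈ 1.87.

1.87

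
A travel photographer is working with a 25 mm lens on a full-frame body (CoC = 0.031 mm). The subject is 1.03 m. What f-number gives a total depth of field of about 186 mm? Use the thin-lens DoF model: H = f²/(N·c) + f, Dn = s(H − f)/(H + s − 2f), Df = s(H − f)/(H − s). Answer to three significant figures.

f/1.80

Write h = H − f = f²/(N·c). The thin-lens limits are Dn = s·h/(h + (s−f)) and Df = s·h/(h − (s−f)), so DoF = Df − Dn = 2·s·(s−f)·h / (h² − (s−f)²).
That is a quadratic in h: DoF·h² − 2·s·(s−f)·h − DoF·(s−f)² = 0 ⇒ h = (s−f)·(s + √(s² + DoF²)) / DoF = 1005 × (1030 + √(1030² + 186²)) / 186 = 1005 × (1030 + 1046.66) / 186 ≈ 11221 mm.
Then N = f²/(c·h) = 25² / (0.031 × 11221) = 625 / 347.84 ≈ 1.80.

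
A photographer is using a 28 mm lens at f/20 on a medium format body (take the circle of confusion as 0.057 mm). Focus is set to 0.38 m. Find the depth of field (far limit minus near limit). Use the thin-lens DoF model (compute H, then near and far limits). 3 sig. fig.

Hyperfocal distance H = f²/(N·c) + f = 28²/(20 × 0.057) + 28 = 784/1.14 + 28 ≈ 715.7 mm ≈ 0.716 m.
Near limit Dn = s·(H − f)/(H + s − 2f) = 380 × (715.7 − 28) / (715.7 + 380 − 2 × 28) = 380 × 687.7 / 1039.7 ≈ 251.35 mm.
Far limit Df = s·(H − f)/(H − s) = 380 × (715.7 − 28) / (715.7 − 380) = 380 × 687.7 / 335.7 ≈ 778.43 mm.
Depth of field = Df − Dn = 778.43 − 251.35 ≈ 527.08 mm ≈ 0.527 m.

0.527 m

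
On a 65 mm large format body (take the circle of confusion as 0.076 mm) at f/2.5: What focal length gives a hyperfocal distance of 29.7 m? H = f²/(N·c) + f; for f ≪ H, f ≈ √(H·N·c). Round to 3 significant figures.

75.0 mm

From H = f²/(N·c) + f, with f ≪ H: f ≈ √(H·N·c) = √(29700 × 2.5 × 0.076) = √5643.0 ≈ 75.12 mm.
Exact: f² + N·c·f − N·c·H = 0 ⇒ f = (−N·c + √((N·c)² + 4·N·c·H))/2 = (−0.19 + √22572)/2 ≈ 75.025 mm ≈ 75.0 mm.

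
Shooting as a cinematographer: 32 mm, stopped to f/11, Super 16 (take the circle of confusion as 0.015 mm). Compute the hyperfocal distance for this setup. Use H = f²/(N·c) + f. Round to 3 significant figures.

6.24 m

Hyperfocal distance H = f²/(N·c) + f = 32²/(11 × 0.015) + 32 = 1024/0.165 + 32 ≈ 6238.1 mm ≈ 6.24 m.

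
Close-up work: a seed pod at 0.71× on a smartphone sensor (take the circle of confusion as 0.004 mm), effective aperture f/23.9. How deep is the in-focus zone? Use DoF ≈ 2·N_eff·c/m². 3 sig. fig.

0.379 mm

At magnification m, DoF ≈ 2·N_eff·c/m² = 2 × 23.9 × 0.004 / 0.71² = 0.1912 / 0.5041 ≈ 0.379 mm.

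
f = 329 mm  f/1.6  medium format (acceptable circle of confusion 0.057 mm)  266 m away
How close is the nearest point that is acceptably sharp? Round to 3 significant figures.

217 m

Hyperfocal distance H = f²/(N·c) + f = 329²/(1.6 × 0.057) + 329 = 108241/0.0912 + 329 ≈ 1187182.1 mm ≈ 1187 m.
Near limit Dn = s·(H − f)/(H + s − 2f) = 266000 × (1187182.1 − 329) / (1187182.1 + 266000 − 2 × 329) = 266000 × 1186853.1 / 1452524.1 ≈ 217348 mm ≈ 217 m.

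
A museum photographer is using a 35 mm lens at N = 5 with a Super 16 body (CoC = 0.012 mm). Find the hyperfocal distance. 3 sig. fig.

Hyperfocal distance H = f²/(N·c) + f = 35²/(5 × 0.012) + 35 = 1225/0.06 + 35 ≈ 20451.7 mm ≈ 20.5 m.

20.5 m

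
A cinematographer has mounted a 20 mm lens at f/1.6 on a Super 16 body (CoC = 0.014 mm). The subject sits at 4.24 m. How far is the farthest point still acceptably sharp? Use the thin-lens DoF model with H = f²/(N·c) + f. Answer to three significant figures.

Hyperfocal distance H = f²/(N·c) + f = 20²/(1.6 × 0.014) + 20 = 400/0.0224 + 20 ≈ 17877.1 mm ≈ 17.88 m.
Far limit Df = s·(H − f)/(H − s) = 4240 × (17877.1 − 20) / (17877.1 − 4240) = 4240 × 17857.1 / 13637.1 ≈ 5552.1 mm ≈ 5.55 m.

5.55 m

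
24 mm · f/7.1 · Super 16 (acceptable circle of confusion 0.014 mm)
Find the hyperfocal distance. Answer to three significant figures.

Hyperfocal distance H = f²/(N·c) + f = 24²/(7.1 × 0.014) + 24 = 576/0.0994 + 24 ≈ 5818.8 mm ≈ 5.82 m.

5.82 m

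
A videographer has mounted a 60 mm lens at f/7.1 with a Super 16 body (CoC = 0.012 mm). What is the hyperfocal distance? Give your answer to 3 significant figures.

Hyperfocal distance H = f²/(N·c) + f = 60²/(7.1 × 0.012) + 60 = 3600/0.0852 + 60 ≈ 42313.5 mm ≈ 42.3 m.

42.3 m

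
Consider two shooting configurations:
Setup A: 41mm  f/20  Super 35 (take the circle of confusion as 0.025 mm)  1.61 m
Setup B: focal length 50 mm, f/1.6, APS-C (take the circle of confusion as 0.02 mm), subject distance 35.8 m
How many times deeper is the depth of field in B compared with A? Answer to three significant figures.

21.6

Setup A: H = 41²/(20×0.025) + 41 ≈ 3403.0 mm; DoF = Df − Dn = 3018.9 − 1097.7 ≈ 1921.2 mm.
Setup B: H = 50²/(1.6×0.02) + 50 ≈ 78175.0 mm; DoF = Df − Dn = 66003 − 24561 ≈ 41442 mm.
Ratio = 41442 / 1921.2 ≈ 21.6.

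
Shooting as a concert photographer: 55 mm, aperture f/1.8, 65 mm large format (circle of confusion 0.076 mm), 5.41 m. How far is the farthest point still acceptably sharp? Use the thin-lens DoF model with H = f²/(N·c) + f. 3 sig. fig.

7.14 m

Hyperfocal distance H = f²/(N·c) + f = 55²/(1.8 × 0.076) + 55 = 3025/0.1368 + 55 ≈ 22167.6 mm ≈ 22.17 m.
Far limit Df = s·(H − f)/(H − s) = 5410 × (22167.6 − 55) / (22167.6 − 5410) = 5410 × 22112.6 / 16757.6 ≈ 7138.8 mm ≈ 7.14 m.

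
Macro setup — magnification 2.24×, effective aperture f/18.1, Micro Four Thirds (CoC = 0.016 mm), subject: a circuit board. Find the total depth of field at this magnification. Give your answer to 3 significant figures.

0.115 mm

At magnification m, DoF ≈ 2·N_eff·c/m² = 2 × 18.1 × 0.016 / 2.24² = 0.5792 / 5.018 ≈ 0.115 mm.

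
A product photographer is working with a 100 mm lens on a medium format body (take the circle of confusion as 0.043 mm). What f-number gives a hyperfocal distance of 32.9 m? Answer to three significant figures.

f/7.09

Rearrange H = f²/(N·c) + f for N: N = f² / ((H − f)·c).
N = 100² / ((32900 − 100) × 0.043) = 10000 / 1410 ≈ 7.09.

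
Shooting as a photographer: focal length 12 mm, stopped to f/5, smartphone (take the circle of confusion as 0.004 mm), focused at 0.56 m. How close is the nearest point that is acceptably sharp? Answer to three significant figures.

Hyperfocal distance H = f²/(N·c) + f = 12²/(5 × 0.004) + 12 = 144/0.02 + 12 ≈ 7212.0 mm ≈ 7.212 m.
Near limit Dn = s·(H − f)/(H + s − 2f) = 560 × (7212.0 − 12) / (7212.0 + 560 − 2 × 12) = 560 × 7200.0 / 7748.0 ≈ 520.39 mm ≈ 0.520 m.

0.520 m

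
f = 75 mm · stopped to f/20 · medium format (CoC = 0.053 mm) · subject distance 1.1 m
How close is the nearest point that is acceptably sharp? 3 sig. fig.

Hyperfocal distance H = f²/(N·c) + f = 75²/(20 × 0.053) + 75 = 5625/1.06 + 75 ≈ 5381.6 mm ≈ 5.382 m.
Near limit Dn = s·(H − f)/(H + s − 2f) = 1100 × (5381.6 − 75) / (5381.6 + 1100 − 2 × 75) = 1100 × 5306.6 / 6331.6 ≈ 921.93 mm ≈ 0.922 m.

0.922 m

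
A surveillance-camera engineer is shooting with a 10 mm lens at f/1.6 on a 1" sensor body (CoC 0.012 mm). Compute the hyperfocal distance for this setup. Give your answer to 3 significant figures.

5.22 m

Hyperfocal distance H = f²/(N·c) + f = 10²/(1.6 × 0.012) + 10 = 100/0.0192 + 10 ≈ 5218.3 mm ≈ 5.22 m.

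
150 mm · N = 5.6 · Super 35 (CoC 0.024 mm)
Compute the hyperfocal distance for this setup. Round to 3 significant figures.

Hyperfocal distance H = f²/(N·c) + f = 150²/(5.6 × 0.024) + 150 = 22500/0.1344 + 150 ≈ 167560.7 mm ≈ 168 m.

168 m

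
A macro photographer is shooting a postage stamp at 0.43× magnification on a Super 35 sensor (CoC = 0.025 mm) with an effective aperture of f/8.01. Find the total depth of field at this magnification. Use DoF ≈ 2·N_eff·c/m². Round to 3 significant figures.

2.17 mm

At magnification m, DoF ≈ 2·N_eff·c/m² = 2 × 8.01 × 0.025 / 0.43² = 0.4005 / 0.1849 ≈ 2.17 mm.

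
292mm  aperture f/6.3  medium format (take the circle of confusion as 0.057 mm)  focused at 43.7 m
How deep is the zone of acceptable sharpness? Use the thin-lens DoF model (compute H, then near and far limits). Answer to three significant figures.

Hyperfocal distance H = f²/(N·c) + f = 292²/(6.3 × 0.057) + 292 = 85264/0.3591 + 292 ≈ 237730.0 mm ≈ 237.7 m.
Near limit Dn = s·(H − f)/(H + s − 2f) = 43700 × (237730.0 − 292) / (237730.0 + 43700 − 2 × 292) = 43700 × 237438.0 / 280846.0 ≈ 36946 mm.
Far limit Df = s·(H − f)/(H − s) = 43700 × (237730.0 − 292) / (237730.0 − 43700) = 43700 × 237438.0 / 194030.0 ≈ 53476 mm.
Depth of field = Df − Dn = 53476 − 36946 ≈ 16530 mm ≈ 16.5 m.

16.5 m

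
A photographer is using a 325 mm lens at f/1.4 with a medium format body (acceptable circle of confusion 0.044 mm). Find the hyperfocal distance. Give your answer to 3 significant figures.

Hyperfocal distance H = f²/(N·c) + f = 325²/(1.4 × 0.044) + 325 = 105625/0.0616 + 325 ≈ 1715016.6 mm ≈ 1720 m.

1720 m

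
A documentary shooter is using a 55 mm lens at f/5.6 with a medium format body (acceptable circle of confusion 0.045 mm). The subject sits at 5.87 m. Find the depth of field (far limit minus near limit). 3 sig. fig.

Hyperfocal distance H = f²/(N·c) + f = 55²/(5.6 × 0.045) + 55 = 3025/0.252 + 55 ≈ 12059.0 mm ≈ 12.06 m.
Near limit Dn = s·(H − f)/(H + s − 2f) = 5870 × (12059.0 − 55) / (12059.0 + 5870 − 2 × 55) = 5870 × 12004.0 / 17819.0 ≈ 3954.4 mm.
Far limit Df = s·(H − f)/(H − s) = 5870 × (12059.0 − 55) / (12059.0 − 5870) = 5870 × 12004.0 / 6189.0 ≈ 11385.3 mm.
Depth of field = Df − Dn = 11385.3 − 3954.4 ≈ 7430.9 mm ≈ 7.43 m.

7.43 m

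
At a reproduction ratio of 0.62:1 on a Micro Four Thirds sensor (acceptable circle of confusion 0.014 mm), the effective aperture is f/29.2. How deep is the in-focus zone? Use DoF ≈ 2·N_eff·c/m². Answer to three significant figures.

2.13 mm

At magnification m, DoF ≈ 2·N_eff·c/m² = 2 × 29.2 × 0.014 / 0.62² = 0.8176 / 0.3844 ≈ 2.13 mm.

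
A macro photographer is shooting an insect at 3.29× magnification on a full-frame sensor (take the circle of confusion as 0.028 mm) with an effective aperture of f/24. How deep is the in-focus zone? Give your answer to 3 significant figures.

At magnification m, DoF ≈ 2·N_eff·c/m² = 2 × 24 × 0.028 / 3.29² = 1.344 / 10.82 ≈ 0.124 mm.

0.124 mm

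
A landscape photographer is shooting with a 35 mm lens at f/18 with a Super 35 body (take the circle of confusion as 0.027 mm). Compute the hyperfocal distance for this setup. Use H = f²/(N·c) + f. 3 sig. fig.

2.56 m

Hyperfocal distance H = f²/(N·c) + f = 35²/(18 × 0.027) + 35 = 1225/0.486 + 35 ≈ 2555.6 mm ≈ 2.56 m.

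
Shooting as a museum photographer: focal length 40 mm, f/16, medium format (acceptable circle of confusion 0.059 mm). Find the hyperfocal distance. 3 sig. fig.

1.73 m

Hyperfocal distance H = f²/(N·c) + f = 40²/(16 × 0.059) + 40 = 1600/0.944 + 40 ≈ 1734.9 mm ≈ 1.73 m.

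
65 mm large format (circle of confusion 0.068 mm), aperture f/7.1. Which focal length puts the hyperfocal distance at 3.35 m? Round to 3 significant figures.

40.0 mm

From H = f²/(N·c) + f, with f ≪ H: f ≈ √(H·N·c) = √(3350 × 7.1 × 0.068) = √1617.4 ≈ 40.22 mm.
Exact: f² + N·c·f − N·c·H = 0 ⇒ f = (−N·c + √((N·c)² + 4·N·c·H))/2 = (−0.4828 + √6469.8)/2 ≈ 39.976 mm ≈ 40.0 mm.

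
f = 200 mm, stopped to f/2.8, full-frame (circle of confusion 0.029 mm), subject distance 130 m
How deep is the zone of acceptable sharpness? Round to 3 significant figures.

Hyperfocal distance H = f²/(N·c) + f = 200²/(2.8 × 0.029) + 200 = 40000/0.0812 + 200 ≈ 492810.8 mm ≈ 492.8 m.
Near limit Dn = s·(H − f)/(H + s − 2f) = 130000 × (492810.8 − 200) / (492810.8 + 130000 − 2 × 200) = 130000 × 492610.8 / 622410.8 ≈ 102889 mm.
Far limit Df = s·(H − f)/(H − s) = 130000 × (492810.8 − 200) / (492810.8 − 130000) = 130000 × 492610.8 / 362810.8 ≈ 176509 mm.
Depth of field = Df − Dn = 176509 − 102889 ≈ 73620 mm ≈ 73.6 m.

73.6 m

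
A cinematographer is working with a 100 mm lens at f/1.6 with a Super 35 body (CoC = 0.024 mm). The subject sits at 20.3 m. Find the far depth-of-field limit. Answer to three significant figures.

Hyperfocal distance H = f²/(N·c) + f = 100²/(1.6 × 0.024) + 100 = 10000/0.0384 + 100 ≈ 260516.7 mm ≈ 260.5 m.
Far limit Df = s·(H − f)/(H − s) = 20300 × (260516.7 − 100) / (260516.7 − 20300) = 20300 × 260416.7 / 240216.7 ≈ 22007 mm ≈ 22.0 m.

22.0 m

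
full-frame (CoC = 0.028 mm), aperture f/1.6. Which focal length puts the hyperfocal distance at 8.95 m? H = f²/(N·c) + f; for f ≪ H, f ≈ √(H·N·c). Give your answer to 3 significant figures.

20.0 mm

From H = f²/(N·c) + f, with f ≪ H: f ≈ √(H·N·c) = √(8950 × 1.6 × 0.028) = √400.96 ≈ 20.02 mm.
The +f correction barely moves this — solving exactly, f² + N·c·f − N·c·H = 0 ⇒ f = (−N·c + √((N·c)² + 4·N·c·H))/2 = (−0.0448 + √1603.8)/2 ≈ 20.002 mm, so f ≈ 20.0 mm.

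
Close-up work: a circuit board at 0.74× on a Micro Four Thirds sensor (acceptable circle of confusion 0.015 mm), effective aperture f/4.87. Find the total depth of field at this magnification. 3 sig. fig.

At magnification m, DoF ≈ 2·N_eff·c/m² = 2 × 4.87 × 0.015 / 0.74² = 0.1461 / 0.5476 ≈ 0.267 mm.

0.267 mm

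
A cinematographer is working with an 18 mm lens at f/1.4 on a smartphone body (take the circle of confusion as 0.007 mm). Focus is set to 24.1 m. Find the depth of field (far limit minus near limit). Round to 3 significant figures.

Hyperfocal distance H = f²/(N·c) + f = 18²/(1.4 × 0.007) + 18 = 324/0.0098 + 18 ≈ 33079.2 mm ≈ 33.08 m.
Near limit Dn = s·(H − f)/(H + s − 2f) = 24100 × (33079.2 − 18) / (33079.2 + 24100 − 2 × 18) = 24100 × 33061.2 / 57143.2 ≈ 13943 mm.
Far limit Df = s·(H − f)/(H − s) = 24100 × (33079.2 − 18) / (33079.2 − 24100) = 24100 × 33061.2 / 8979.2 ≈ 88735 mm.
Depth of field = Df − Dn = 88735 − 13943 ≈ 74792 mm ≈ 74.8 m.

74.8 m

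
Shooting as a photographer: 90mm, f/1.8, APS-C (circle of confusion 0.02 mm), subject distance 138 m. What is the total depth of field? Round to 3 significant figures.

Hyperfocal distance H = f²/(N·c) + f = 90²/(1.8 × 0.02) + 90 = 8100/0.036 + 90 ≈ 225090.0 mm ≈ 225.1 m.
Near limit Dn = s·(H − f)/(H + s − 2f) = 138000 × (225090.0 − 90) / (225090.0 + 138000 − 2 × 90) = 138000 × 225000.0 / 362910.0 ≈ 85558 mm.
Far limit Df = s·(H − f)/(H − s) = 138000 × (225090.0 − 90) / (225090.0 − 138000) = 138000 × 225000.0 / 87090.0 ≈ 356528 mm.
Depth of field = Df − Dn = 356528 − 85558 ≈ 270970 mm ≈ 271 m.

271 m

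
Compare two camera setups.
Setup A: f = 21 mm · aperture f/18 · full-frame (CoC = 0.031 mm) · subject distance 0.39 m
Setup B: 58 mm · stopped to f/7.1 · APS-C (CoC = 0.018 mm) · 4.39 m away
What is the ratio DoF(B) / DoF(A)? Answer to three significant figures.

3.19

Setup A: H = 21²/(18×0.031) + 21 ≈ 811.3 mm; DoF = Df − Dn = 731.57 − 265.87 ≈ 465.70 mm.
Setup B: H = 58²/(7.1×0.018) + 58 ≈ 26380.4 mm; DoF = Df − Dn = 5254.8 − 3769.6 ≈ 1485.2 mm.
Ratio = 1485.2 / 465.70 ≈ 3.19.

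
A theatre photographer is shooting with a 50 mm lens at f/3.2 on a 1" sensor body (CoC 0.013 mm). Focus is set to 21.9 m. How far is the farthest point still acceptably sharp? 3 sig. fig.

Hyperfocal distance H = f²/(N·c) + f = 50²/(3.2 × 0.013) + 50 = 2500/0.0416 + 50 ≈ 60146.2 mm ≈ 60.15 m.
Far limit Df = s·(H − f)/(H − s) = 21900 × (60146.2 − 50) / (60146.2 − 21900) = 21900 × 60096.2 / 38246.2 ≈ 34411 mm ≈ 34.4 m.

34.4 m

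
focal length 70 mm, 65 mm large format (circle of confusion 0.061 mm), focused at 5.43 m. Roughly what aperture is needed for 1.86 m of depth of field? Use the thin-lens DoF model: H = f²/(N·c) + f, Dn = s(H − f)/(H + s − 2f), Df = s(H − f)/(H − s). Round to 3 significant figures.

f/2.50

Write h = H − f = f²/(N·c). The thin-lens limits are Dn = s·h/(h + (s−f)) and Df = s·h/(h − (s−f)), so DoF = Df − Dn = 2·s·(s−f)·h / (h² − (s−f)²).
That is a quadratic in h: DoF·h² − 2·s·(s−f)·h − DoF·(s−f)² = 0 ⇒ h = (s−f)·(s + √(s² + DoF²)) / DoF = 5360 × (5430 + √(5430² + 1860²)) / 1860 = 5360 × (5430 + 5739.73) / 1860 ≈ 32188 mm.
Then N = f²/(c·h) = 70² / (0.061 × 32188) = 4900 / 1963.5 ≈ 2.50.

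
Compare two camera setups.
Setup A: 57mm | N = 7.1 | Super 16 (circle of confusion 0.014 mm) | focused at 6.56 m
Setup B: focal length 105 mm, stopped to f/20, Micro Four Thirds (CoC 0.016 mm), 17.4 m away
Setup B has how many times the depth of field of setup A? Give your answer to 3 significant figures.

Setup A: H = 57²/(7.1×0.014) + 57 ≈ 32743.1 mm; DoF = Df − Dn = 8189.3 − 5471.4 ≈ 2717.9 mm.
Setup B: H = 105²/(20×0.016) + 105 ≈ 34558.1 mm; DoF = Df − Dn = 34939 − 11585 ≈ 23354 mm.
Ratio = 23354 / 2717.9 ≈ 8.59.

8.59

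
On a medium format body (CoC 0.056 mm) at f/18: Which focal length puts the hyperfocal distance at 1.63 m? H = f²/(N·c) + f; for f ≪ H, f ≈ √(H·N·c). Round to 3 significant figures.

40.0 mm

From H = f²/(N·c) + f, with f ≪ H: f ≈ √(H·N·c) = √(1630 × 18 × 0.056) = √1643.0 ≈ 40.53 mm.
Exact: f² + N·c·f − N·c·H = 0 ⇒ f = (−N·c + √((N·c)² + 4·N·c·H))/2 = (−1.008 + √6573.2)/2 ≈ 40.034 mm ≈ 40.0 mm.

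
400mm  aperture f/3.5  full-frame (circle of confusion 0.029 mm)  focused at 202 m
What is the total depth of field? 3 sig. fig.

52.5 m

Hyperfocal distance H = f²/(N·c) + f = 400²/(3.5 × 0.029) + 400 = 160000/0.1015 + 400 ≈ 1576754.7 mm ≈ 1577 m.
Near limit Dn = s·(H − f)/(H + s − 2f) = 202000 × (1576754.7 − 400) / (1576754.7 + 202000 − 2 × 400) = 202000 × 1576354.7 / 1777954.7 ≈ 179095 mm.
Far limit Df = s·(H − f)/(H − s) = 202000 × (1576754.7 − 400) / (1576754.7 − 202000) = 202000 × 1576354.7 / 1374754.7 ≈ 231622 mm.
Depth of field = Df − Dn = 231622 − 179095 ≈ 52527 mm ≈ 52.5 m.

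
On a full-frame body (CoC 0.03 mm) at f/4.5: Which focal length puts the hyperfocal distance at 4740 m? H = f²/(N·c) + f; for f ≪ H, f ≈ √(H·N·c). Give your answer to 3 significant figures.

800 mm

From H = f²/(N·c) + f, with f ≪ H: f ≈ √(H·N·c) = √(4740000 × 4.5 × 0.03) = √639900 ≈ 799.9 mm.
The +f correction barely moves this — solving exactly, f² + N·c·f − N·c·H = 0 ⇒ f = (−N·c + √((N·c)² + 4·N·c·H))/2 = (−0.135 + √2559600)/2 ≈ 799.87 mm, so f ≈ 800 mm.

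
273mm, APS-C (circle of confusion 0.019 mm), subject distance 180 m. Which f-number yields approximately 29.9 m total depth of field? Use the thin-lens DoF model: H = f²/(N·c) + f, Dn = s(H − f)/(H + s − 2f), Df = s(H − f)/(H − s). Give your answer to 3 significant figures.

f/1.80

Write h = H − f = f²/(N·c). The thin-lens limits are Dn = s·h/(h + (s−f)) and Df = s·h/(h − (s−f)), so DoF = Df − Dn = 2·s·(s−f)·h / (h² − (s−f)²).
That is a quadratic in h: DoF·h² − 2·s·(s−f)·h − DoF·(s−f)² = 0 ⇒ h = (s−f)·(s + √(s² + DoF²)) / DoF = 179727 × (180000 + √(180000² + 29900²)) / 29900 = 179727 × (180000 + 182466) / 29900 ≈ 2178763 mm.
Then N = f²/(c·h) = 273² / (0.019 × 2178763) = 74529 / 41396 ≈ 1.80.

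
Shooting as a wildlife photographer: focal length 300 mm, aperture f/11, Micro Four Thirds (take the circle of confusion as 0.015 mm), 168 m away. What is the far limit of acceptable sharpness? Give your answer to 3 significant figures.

Hyperfocal distance H = f²/(N·c) + f = 300²/(11 × 0.015) + 300 = 90000/0.165 + 300 ≈ 545754.5 mm ≈ 545.8 m.
Far limit Df = s·(H − f)/(H − s) = 168000 × (545754.5 − 300) / (545754.5 − 168000) = 168000 × 545454.5 / 377754.5 ≈ 242582 mm ≈ 243 m.

243 m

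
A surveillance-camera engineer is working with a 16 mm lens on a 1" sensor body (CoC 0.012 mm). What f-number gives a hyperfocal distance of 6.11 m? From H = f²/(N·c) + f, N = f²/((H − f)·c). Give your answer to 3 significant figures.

Rearrange H = f²/(N·c) + f for N: N = f² / ((H − f)·c).
N = 16² / ((6110 − 16) × 0.012) = 256 / 73.13 ≈ 3.50.

f/3.50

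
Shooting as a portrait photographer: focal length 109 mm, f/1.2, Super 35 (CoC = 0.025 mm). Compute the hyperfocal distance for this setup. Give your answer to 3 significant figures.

Hyperfocal distance H = f²/(N·c) + f = 109²/(1.2 × 0.025) + 109 = 11881/0.03 + 109 ≈ 396142.3 mm ≈ 396 m.

396 m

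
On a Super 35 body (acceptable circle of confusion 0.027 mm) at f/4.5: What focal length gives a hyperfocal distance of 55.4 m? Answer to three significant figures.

82.0 mm

From H = f²/(N·c) + f, with f ≪ H: f ≈ √(H·N·c) = √(55400 × 4.5 × 0.027) = √6731.1 ≈ 82.04 mm.
The +f correction barely moves this — solving exactly, f² + N·c·f − N·c·H = 0 ⇒ f = (−N·c + √((N·c)² + 4·N·c·H))/2 = (−0.1215 + √26924)/2 ≈ 81.983 mm, so f ≈ 82.0 mm.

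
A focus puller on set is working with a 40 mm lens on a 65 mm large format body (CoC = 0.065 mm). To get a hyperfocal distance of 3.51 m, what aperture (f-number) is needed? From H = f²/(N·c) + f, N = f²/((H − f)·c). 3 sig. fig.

f/7.09

Rearrange H = f²/(N·c) + f for N: N = f² / ((H − f)·c).
N = 40² / ((3510 − 40) × 0.065) = 1600 / 225.6 ≈ 7.09.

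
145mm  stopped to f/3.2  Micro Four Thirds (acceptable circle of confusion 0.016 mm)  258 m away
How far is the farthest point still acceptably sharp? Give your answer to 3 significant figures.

Hyperfocal distance H = f²/(N·c) + f = 145²/(3.2 × 0.016) + 145 = 21025/0.0512 + 145 ≈ 410789.5 mm ≈ 410.8 m.
Far limit Df = s·(H − f)/(H − s) = 258000 × (410789.5 − 145) / (410789.5 − 258000) = 258000 × 410644.5 / 152789.5 ≈ 693413 mm ≈ 693 m.

693 m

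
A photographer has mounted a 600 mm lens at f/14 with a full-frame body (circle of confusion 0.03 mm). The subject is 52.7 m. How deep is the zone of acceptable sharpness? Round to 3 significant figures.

6.43 m

Hyperfocal distance H = f²/(N·c) + f = 600²/(14 × 0.03) + 600 = 360000/0.42 + 600 ≈ 857742.9 mm ≈ 857.7 m.
Near limit Dn = s·(H − f)/(H + s − 2f) = 52700 × (857742.9 − 600) / (857742.9 + 52700 − 2 × 600) = 52700 × 857142.9 / 909242.9 ≈ 49680.3 mm.
Far limit Df = s·(H − f)/(H − s) = 52700 × (857742.9 − 600) / (857742.9 − 52700) = 52700 × 857142.9 / 805042.9 ≈ 56110.6 mm.
Depth of field = Df − Dn = 56110.6 − 49680.3 ≈ 6430.3 mm ≈ 6.43 m.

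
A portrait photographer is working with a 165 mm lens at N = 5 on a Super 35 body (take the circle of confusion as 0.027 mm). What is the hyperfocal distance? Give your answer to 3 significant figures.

Hyperfocal distance H = f²/(N·c) + f = 165²/(5 × 0.027) + 165 = 27225/0.135 + 165 ≈ 201831.7 mm ≈ 202 m.

202 m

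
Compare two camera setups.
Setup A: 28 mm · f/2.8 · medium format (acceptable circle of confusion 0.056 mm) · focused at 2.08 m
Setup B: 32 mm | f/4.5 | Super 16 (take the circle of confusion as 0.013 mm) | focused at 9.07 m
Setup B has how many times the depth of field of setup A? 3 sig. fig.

Setup A: H = 28²/(2.8×0.056) + 28 ≈ 5028.0 mm; DoF = Df − Dn = 3527.8 − 1474.8 ≈ 2053.0 mm.
Setup B: H = 32²/(4.5×0.013) + 32 ≈ 17536.3 mm; DoF = Df − Dn = 18752 − 5982 ≈ 12770 mm.
Ratio = 12770 / 2053.0 ≈ 6.22.

6.22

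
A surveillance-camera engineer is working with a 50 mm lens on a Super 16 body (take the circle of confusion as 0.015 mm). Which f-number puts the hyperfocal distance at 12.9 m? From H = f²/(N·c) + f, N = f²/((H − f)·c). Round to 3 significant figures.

Rearrange H = f²/(N·c) + f for N: N = f² / ((H − f)·c).
N = 50² / ((12900 − 50) × 0.015) = 2500 / 192.8 ≈ 13.

f/13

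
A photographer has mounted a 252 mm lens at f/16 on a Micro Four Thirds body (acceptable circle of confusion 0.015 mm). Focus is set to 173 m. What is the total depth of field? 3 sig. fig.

Hyperfocal distance H = f²/(N·c) + f = 252²/(16 × 0.015) + 252 = 63504/0.24 + 252 ≈ 264852.0 mm ≈ 264.9 m.
Near limit Dn = s·(H − f)/(H + s − 2f) = 173000 × (264852.0 − 252) / (264852.0 + 173000 − 2 × 252) = 173000 × 264600.0 / 437348.0 ≈ 104667 mm.
Far limit Df = s·(H − f)/(H − s) = 173000 × (264852.0 − 252) / (264852.0 − 173000) = 173000 × 264600.0 / 91852.0 ≈ 498365 mm.
Depth of field = Df − Dn = 498365 − 104667 ≈ 393698 mm ≈ 394 m.

394 m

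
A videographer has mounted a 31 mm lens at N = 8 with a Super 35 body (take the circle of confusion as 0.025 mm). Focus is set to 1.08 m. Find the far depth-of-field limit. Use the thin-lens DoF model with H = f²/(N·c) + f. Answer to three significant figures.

Hyperfocal distance H = f²/(N·c) + f = 31²/(8 × 0.025) + 31 = 961/0.2 + 31 ≈ 4836.0 mm ≈ 4.836 m.
Far limit Df = s·(H − f)/(H − s) = 1080 × (4836.0 − 31) / (4836.0 − 1080) = 1080 × 4805.0 / 3756.0 ≈ 1381.6 mm ≈ 1.38 m.

1.38 m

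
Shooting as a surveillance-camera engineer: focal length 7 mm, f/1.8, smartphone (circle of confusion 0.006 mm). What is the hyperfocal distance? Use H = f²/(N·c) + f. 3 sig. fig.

4.54 m

Hyperfocal distance H = f²/(N·c) + f = 7²/(1.8 × 0.006) + 7 = 49/0.0108 + 7 ≈ 4544.0 mm ≈ 4.54 m.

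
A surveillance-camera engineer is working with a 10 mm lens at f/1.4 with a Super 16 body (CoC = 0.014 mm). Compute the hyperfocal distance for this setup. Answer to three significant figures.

5.11 m

Hyperfocal distance H = f²/(N·c) + f = 10²/(1.4 × 0.014) + 10 = 100/0.0196 + 10 ≈ 5112.0 mm ≈ 5.11 m.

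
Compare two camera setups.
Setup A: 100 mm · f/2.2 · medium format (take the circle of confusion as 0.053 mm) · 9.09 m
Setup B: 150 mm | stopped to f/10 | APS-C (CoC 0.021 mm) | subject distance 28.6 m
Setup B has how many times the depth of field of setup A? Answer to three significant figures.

Setup A: H = 100²/(2.2×0.053) + 100 ≈ 85863.3 mm; DoF = Df − Dn = 10154.4 − 8227.6 ≈ 1926.8 mm.
Setup B: H = 150²/(10×0.021) + 150 ≈ 107292.9 mm; DoF = Df − Dn = 38940 − 22599 ≈ 16341 mm.
Ratio = 16341 / 1926.8 ≈ 8.48.

8.48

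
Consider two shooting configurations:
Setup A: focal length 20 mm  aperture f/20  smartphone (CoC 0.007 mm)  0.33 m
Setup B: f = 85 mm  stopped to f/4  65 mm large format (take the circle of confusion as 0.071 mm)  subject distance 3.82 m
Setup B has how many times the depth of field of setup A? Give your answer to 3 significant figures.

Setup A: H = 20²/(20×0.007) + 20 ≈ 2877.1 mm; DoF = Df − Dn = 370.163 − 297.700 ≈ 72.463 mm.
Setup B: H = 85²/(4×0.071) + 85 ≈ 25525.1 mm; DoF = Df − Dn = 4477.3 − 3331.0 ≈ 1146.3 mm.
Ratio = 1146.3 / 72.463 ≈ 15.8.

15.8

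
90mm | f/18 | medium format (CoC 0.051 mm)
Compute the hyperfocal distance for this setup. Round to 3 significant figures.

Hyperfocal distance H = f²/(N·c) + f = 90²/(18 × 0.051) + 90 = 8100/0.918 + 90 ≈ 8913.5 mm ≈ 8.91 m.

8.91 m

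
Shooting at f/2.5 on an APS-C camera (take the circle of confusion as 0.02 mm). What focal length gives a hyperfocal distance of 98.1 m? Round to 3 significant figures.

70.0 mm

From H = f²/(N·c) + f, with f ≪ H: f ≈ √(H·N·c) = √(98100 × 2.5 × 0.02) = √4905.0 ≈ 70.04 mm.
The +f correction barely moves this — solving exactly, f² + N·c·f − N·c·H = 0 ⇒ f = (−N·c + √((N·c)² + 4·N·c·H))/2 = (−0.05 + √19620)/2 ≈ 70.011 mm, so f ≈ 70.0 mm.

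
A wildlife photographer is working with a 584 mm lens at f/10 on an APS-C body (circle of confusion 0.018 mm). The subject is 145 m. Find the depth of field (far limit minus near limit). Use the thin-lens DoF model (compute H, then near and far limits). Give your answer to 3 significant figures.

Hyperfocal distance H = f²/(N·c) + f = 584²/(10 × 0.018) + 584 = 341056/0.18 + 584 ≈ 1895339.6 mm ≈ 1895 m.
Near limit Dn = s·(H − f)/(H + s − 2f) = 145000 × (1895339.6 − 584) / (1895339.6 + 145000 − 2 × 584) = 145000 × 1894755.6 / 2039171.6 ≈ 134731 mm.
Far limit Df = s·(H − f)/(H − s) = 145000 × (1895339.6 − 584) / (1895339.6 − 145000) = 145000 × 1894755.6 / 1750339.6 ≈ 156964 mm.
Depth of field = Df − Dn = 156964 − 134731 ≈ 22233 mm ≈ 22.2 m.

22.2 m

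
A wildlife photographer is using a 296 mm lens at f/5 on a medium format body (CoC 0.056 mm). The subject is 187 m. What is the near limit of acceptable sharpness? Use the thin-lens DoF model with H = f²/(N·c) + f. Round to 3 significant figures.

Hyperfocal distance H = f²/(N·c) + f = 296²/(5 × 0.056) + 296 = 87616/0.28 + 296 ≈ 313210.3 mm ≈ 313.2 m.
Near limit Dn = s·(H − f)/(H + s − 2f) = 187000 × (313210.3 − 296) / (313210.3 + 187000 − 2 × 296) = 187000 × 312914.3 / 499618.3 ≈ 117119 mm ≈ 117 m.

117 m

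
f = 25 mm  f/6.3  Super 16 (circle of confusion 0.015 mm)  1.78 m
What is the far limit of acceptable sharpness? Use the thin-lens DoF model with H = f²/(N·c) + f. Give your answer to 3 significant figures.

Hyperfocal distance H = f²/(N·c) + f = 25²/(6.3 × 0.015) + 25 = 625/0.0945 + 25 ≈ 6638.8 mm ≈ 6.639 m.
Far limit Df = s·(H − f)/(H − s) = 1780 × (6638.8 − 25) / (6638.8 − 1780) = 1780 × 6613.8 / 4858.8 ≈ 2422.9 mm ≈ 2.42 m.

2.42 m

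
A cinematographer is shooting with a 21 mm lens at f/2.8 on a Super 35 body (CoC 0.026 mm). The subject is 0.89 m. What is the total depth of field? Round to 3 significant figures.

Hyperfocal distance H = f²/(N·c) + f = 21²/(2.8 × 0.026) + 21 = 441/0.0728 + 21 ≈ 6078.7 mm ≈ 6.079 m.
Near limit Dn = s·(H − f)/(H + s − 2f) = 890 × (6078.7 − 21) / (6078.7 + 890 − 2 × 21) = 890 × 6057.7 / 6926.7 ≈ 778.34 mm.
Far limit Df = s·(H − f)/(H − s) = 890 × (6078.7 − 21) / (6078.7 − 890) = 890 × 6057.7 / 5188.7 ≈ 1039.06 mm.
Depth of field = Df − Dn = 1039.06 − 778.34 ≈ 260.72 mm.

261 mm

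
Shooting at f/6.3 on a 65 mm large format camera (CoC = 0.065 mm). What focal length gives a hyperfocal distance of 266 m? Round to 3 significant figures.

From H = f²/(N·c) + f, with f ≪ H: f ≈ √(H·N·c) = √(266000 × 6.3 × 0.065) = √108927 ≈ 330.0 mm.
The +f correction barely moves this — solving exactly, f² + N·c·f − N·c·H = 0 ⇒ f = (−N·c + √((N·c)² + 4·N·c·H))/2 = (−0.4095 + √435708)/2 ≈ 329.84 mm, so f ≈ 330 mm.

330 mm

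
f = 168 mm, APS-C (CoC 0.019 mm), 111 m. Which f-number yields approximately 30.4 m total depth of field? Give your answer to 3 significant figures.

f/1.80

Write h = H − f = f²/(N·c). The thin-lens limits are Dn = s·h/(h + (s−f)) and Df = s·h/(h − (s−f)), so DoF = Df − Dn = 2·s·(s−f)·h / (h² − (s−f)²).
That is a quadratic in h: DoF·h² − 2·s·(s−f)·h − DoF·(s−f)² = 0 ⇒ h = (s−f)·(s + √(s² + DoF²)) / DoF = 110832 × (111000 + √(111000² + 30400²)) / 30400 = 110832 × (111000 + 115088) / 30400 ≈ 824268 mm.
Then N = f²/(c·h) = 168² / (0.019 × 824268) = 28224 / 15661 ≈ 1.80.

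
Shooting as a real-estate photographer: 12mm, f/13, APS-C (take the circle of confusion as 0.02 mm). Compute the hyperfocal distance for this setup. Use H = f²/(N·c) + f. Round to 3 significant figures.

0.566 m

Hyperfocal distance H = f²/(N·c) + f = 12²/(13 × 0.02) + 12 = 144/0.26 + 12 ≈ 565.8 mm ≈ 0.566 m.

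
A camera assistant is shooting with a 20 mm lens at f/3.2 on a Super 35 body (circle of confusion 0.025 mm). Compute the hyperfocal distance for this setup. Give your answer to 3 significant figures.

Hyperfocal distance H = f²/(N·c) + f = 20²/(3.2 × 0.025) + 20 = 400/0.08 + 20 ≈ 5020.0 mm ≈ 5.02 m.

5.02 m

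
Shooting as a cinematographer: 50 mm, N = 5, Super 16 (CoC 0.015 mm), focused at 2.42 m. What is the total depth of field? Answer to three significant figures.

Hyperfocal distance H = f²/(N·c) + f = 50²/(5 × 0.015) + 50 = 2500/0.075 + 50 ≈ 33383.3 mm ≈ 33.38 m.
Near limit Dn = s·(H − f)/(H + s − 2f) = 2420 × (33383.3 − 50) / (33383.3 + 2420 − 2 × 50) = 2420 × 33333.3 / 35703.3 ≈ 2259.36 mm.
Far limit Df = s·(H − f)/(H − s) = 2420 × (33383.3 − 50) / (33383.3 − 2420) = 2420 × 33333.3 / 30963.3 ≈ 2605.23 mm.
Depth of field = Df − Dn = 2605.23 − 2259.36 ≈ 345.87 mm.

346 mm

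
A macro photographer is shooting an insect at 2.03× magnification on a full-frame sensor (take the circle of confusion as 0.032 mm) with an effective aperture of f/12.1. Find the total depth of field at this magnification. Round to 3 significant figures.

0.188 mm

At magnification m, DoF ≈ 2·N_eff·c/m² = 2 × 12.1 × 0.032 / 2.03² = 0.7744 / 4.121 ≈ 0.188 mm.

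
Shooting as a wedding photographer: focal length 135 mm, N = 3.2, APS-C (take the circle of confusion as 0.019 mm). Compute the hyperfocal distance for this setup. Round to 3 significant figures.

Hyperfocal distance H = f²/(N·c) + f = 135²/(3.2 × 0.019) + 135 = 18225/0.0608 + 135 ≈ 299888.3 mm ≈ 300 m.

300 m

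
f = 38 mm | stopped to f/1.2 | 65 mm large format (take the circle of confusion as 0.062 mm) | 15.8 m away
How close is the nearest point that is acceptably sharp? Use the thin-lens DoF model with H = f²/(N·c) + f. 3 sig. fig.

Hyperfocal distance H = f²/(N·c) + f = 38²/(1.2 × 0.062) + 38 = 1444/0.0744 + 38 ≈ 19446.6 mm ≈ 19.45 m.
Near limit Dn = s·(H − f)/(H + s − 2f) = 15800 × (19446.6 − 38) / (19446.6 + 15800 − 2 × 38) = 15800 × 19408.6 / 35170.6 ≈ 8719.1 mm ≈ 8.72 m.

8.72 m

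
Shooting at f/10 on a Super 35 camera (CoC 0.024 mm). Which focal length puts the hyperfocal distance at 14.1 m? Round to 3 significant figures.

From H = f²/(N·c) + f, with f ≪ H: f ≈ √(H·N·c) = √(14100 × 10 × 0.024) = √3384.0 ≈ 58.17 mm.
Exact: f² + N·c·f − N·c·H = 0 ⇒ f = (−N·c + √((N·c)² + 4·N·c·H))/2 = (−0.24 + √13536)/2 ≈ 58.052 mm ≈ 58.1 mm.

58.1 mm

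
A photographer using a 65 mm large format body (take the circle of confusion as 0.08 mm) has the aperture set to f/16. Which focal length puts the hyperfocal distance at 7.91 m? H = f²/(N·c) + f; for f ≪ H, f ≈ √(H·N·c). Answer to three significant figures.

100 mm

From H = f²/(N·c) + f, with f ≪ H: f ≈ √(H·N·c) = √(7910 × 16 × 0.08) = √10125 ≈ 100.6 mm.
Exact: f² + N·c·f − N·c·H = 0 ⇒ f = (−N·c + √((N·c)² + 4·N·c·H))/2 = (−1.28 + √40501)/2 ≈ 99.984 mm ≈ 100 mm.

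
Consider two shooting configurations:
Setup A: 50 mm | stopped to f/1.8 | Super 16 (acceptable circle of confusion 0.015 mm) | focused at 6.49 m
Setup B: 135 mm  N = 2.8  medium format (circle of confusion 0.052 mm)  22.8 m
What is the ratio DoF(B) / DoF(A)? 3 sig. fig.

Setup A: H = 50²/(1.8×0.015) + 50 ≈ 92642.6 mm; DoF = Df − Dn = 6975.13 − 6067.96 ≈ 907.17 mm.
Setup B: H = 135²/(2.8×0.052) + 135 ≈ 125306.7 mm; DoF = Df − Dn = 27841.3 − 19304.5 ≈ 8536.8 mm.
Ratio = 8536.8 / 907.17 ≈ 9.41.

9.41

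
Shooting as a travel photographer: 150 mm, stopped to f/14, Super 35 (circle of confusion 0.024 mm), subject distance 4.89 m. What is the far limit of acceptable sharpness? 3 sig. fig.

5.26 m

Hyperfocal distance H = f²/(N·c) + f = 150²/(14 × 0.024) + 150 = 22500/0.336 + 150 ≈ 67114.3 mm ≈ 67.11 m.
Far limit Df = s·(H − f)/(H − s) = 4890 × (67114.3 − 150) / (67114.3 − 4890) = 4890 × 66964.3 / 62224.3 ≈ 5262.5 mm ≈ 5.26 m.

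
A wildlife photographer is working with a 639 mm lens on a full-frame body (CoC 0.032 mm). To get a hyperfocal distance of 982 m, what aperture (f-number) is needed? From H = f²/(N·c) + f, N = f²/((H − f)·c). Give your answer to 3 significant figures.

Rearrange H = f²/(N·c) + f for N: N = f² / ((H − f)·c).
N = 639² / ((982000 − 639) × 0.032) = 408321 / 31404 ≈ 13.

f/13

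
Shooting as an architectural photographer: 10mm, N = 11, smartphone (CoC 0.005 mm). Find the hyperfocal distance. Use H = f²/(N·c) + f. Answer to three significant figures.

Hyperfocal distance H = f²/(N·c) + f = 10²/(11 × 0.005) + 10 = 100/0.055 + 10 ≈ 1828.2 mm ≈ 1.83 m.

1.83 m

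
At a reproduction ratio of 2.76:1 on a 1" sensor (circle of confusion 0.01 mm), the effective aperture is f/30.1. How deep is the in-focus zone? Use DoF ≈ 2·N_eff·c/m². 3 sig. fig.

0.0790 mm

At magnification m, DoF ≈ 2·N_eff·c/m² = 2 × 30.1 × 0.01 / 2.76² = 0.602 / 7.618 ≈ 0.079 mm.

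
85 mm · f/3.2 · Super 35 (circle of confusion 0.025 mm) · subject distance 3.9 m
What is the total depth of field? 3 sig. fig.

330 mm

Hyperfocal distance H = f²/(N·c) + f = 85²/(3.2 × 0.025) + 85 = 7225/0.08 + 85 ≈ 90397.5 mm ≈ 90.40 m.
Near limit Dn = s·(H − f)/(H + s − 2f) = 3900 × (90397.5 − 85) / (90397.5 + 3900 − 2 × 85) = 3900 × 90312.5 / 94127.5 ≈ 3741.93 mm.
Far limit Df = s·(H − f)/(H − s) = 3900 × (90397.5 − 85) / (90397.5 − 3900) = 3900 × 90312.5 / 86497.5 ≈ 4072.01 mm.
Depth of field = Df − Dn = 4072.01 − 3741.93 ≈ 330.08 mm.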